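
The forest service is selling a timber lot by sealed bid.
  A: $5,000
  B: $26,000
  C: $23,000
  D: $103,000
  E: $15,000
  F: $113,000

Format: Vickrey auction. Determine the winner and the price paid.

Vickrey auction: the highest bidder wins and pays the second-highest bid.
Sorting bids: 113,000 (F) > 103,000 (D) > 26,000 (B) > 23,000 (C) > 15,000 (E) > 5,000 (A)
F wins with the highest bid; price is set by the runner-up at $103,000.

F pays $103,000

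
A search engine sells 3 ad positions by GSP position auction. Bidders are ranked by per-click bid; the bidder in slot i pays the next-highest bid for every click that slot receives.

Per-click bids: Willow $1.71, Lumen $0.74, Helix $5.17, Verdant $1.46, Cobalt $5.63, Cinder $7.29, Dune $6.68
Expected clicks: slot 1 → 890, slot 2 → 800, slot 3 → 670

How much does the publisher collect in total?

Total revenue: $13913.10

Sorting advertisers: $7.29 (Cinder) > $6.68 (Dune) > $5.63 (Cobalt) > $5.17 (Helix) > …
Slot 1: Cinder pays $6.68 × 890 = $5945.20
Slot 2: Dune pays $5.63 × 800 = $4504.00
Slot 3: Cobalt pays $5.17 × 670 = $3463.90
Total = $13913.10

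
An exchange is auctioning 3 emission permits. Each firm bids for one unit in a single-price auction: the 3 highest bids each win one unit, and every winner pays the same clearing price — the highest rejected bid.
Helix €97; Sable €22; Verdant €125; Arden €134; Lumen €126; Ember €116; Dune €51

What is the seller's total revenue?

Total revenue: €348

Sorting: 134 (Arden), 126 (Lumen), 125 (Verdant), 116 (Ember), 97 (Helix), …
The 3 highest are Arden, Lumen, Verdant.
Clearing price = highest rejected bid = €116.
Total revenue = 3 × €116 = €348.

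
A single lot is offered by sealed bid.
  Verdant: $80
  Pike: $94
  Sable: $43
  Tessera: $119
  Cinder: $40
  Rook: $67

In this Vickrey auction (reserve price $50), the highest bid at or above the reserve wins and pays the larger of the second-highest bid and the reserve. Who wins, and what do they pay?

Bids in order: 119 (Tessera) > 94 (Pike) > 80 (Verdant) > 67 (Rook) > 43 (Sable) > 40 (Cinder)
Tessera has the top bid at or above the reserve ($119).
max(second-highest $94, reserve $50) = $94; the reserve does not bind.

Tessera pays $94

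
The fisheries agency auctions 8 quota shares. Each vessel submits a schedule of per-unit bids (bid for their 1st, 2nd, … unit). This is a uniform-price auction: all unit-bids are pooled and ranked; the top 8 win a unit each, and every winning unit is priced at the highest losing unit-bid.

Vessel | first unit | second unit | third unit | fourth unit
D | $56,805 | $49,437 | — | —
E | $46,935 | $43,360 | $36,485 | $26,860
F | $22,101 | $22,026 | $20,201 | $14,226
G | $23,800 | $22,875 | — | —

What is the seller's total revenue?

Merging the schedules and taking the best 8: 56,805 (D-1), 49,437 (D-2), 46,935 (E-1), 43,360 (E-2), 36,485 (E-3), 26,860 (E-4), 23,800 (G-1), 22,875 (G-2)
The (k+1)-th unit-bid is $22,101.
Allocation: D 2, E 4, G 2. Every unit priced at $22,101.
Revenue = 8 × 22,101 = $176,808.

Total revenue: $176,808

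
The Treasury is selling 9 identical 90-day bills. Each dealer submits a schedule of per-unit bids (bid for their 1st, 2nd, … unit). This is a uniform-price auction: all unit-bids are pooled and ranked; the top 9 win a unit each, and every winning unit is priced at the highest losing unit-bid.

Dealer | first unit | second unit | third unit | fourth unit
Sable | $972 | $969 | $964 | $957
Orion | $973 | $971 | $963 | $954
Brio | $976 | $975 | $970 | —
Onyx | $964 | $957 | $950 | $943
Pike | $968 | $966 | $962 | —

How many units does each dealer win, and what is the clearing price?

Brio 3, Orion 2, Pike 2, Sable 2; clearing price $964

Merging the schedules and taking the best 9: 976 (Brio-1), 975 (Brio-2), 973 (Orion-1), 972 (Sable-1), 971 (Orion-2), 970 (Brio-3), 969 (Sable-2), 968 (Pike-1), 966 (Pike-2)
The (k+1)-th unit-bid is $964.
Allocation: Brio 3, Orion 2, Pike 2, Sable 2.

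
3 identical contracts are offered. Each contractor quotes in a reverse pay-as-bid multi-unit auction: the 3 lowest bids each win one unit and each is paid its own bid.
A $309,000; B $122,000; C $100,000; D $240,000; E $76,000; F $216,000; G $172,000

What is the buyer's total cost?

Total cost: $298,000

Bids ranked low→high: 76,000 (E), 100,000 (C), 122,000 (B), 172,000 (G), 216,000 (F), …
The 3 lowest are E, C, B.
Total cost = 76,000 + 100,000 + 122,000 = $298,000.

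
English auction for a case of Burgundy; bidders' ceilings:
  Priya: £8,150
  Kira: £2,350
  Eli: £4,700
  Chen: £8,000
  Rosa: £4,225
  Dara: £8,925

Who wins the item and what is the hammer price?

Rule: the price rises until one bidder remains; the winner pays the price at which the last rival dropped out.
Limits ranked: 8,925 (Dara) > 8,150 (Priya) > 8,000 (Chen) > 4,700 (Eli) > 4,225 (Rosa) > 2,350 (Kira)
Bidding ends when Priya exits at £8,150; Dara takes it.

Dara wins at £8,150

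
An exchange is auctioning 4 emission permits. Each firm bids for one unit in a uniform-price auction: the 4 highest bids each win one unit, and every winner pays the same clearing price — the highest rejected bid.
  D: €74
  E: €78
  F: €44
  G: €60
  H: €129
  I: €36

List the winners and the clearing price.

Sorting: 129 (H), 78 (E), 74 (D), 60 (G), 44 (F), 36 (I)
Winners (4 units): H, E, D, G.
Highest unsuccessful bid: €44 → clearing price.

H, E, D, G; each pays €44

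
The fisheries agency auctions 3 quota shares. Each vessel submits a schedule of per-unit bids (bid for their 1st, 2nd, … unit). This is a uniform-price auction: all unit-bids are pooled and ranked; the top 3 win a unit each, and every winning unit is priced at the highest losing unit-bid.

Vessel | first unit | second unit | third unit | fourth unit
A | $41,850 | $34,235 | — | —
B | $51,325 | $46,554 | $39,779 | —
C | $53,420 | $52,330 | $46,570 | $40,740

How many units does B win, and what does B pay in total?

Pooled unit-bids ranked (top 3): 53,420 (C-1), 52,330 (C-2), 51,325 (B-1)
The (k+1)-th unit-bid is $46,570.
B wins 1 unit(s) at $46,570 each.

B: 1 unit, pays $46,570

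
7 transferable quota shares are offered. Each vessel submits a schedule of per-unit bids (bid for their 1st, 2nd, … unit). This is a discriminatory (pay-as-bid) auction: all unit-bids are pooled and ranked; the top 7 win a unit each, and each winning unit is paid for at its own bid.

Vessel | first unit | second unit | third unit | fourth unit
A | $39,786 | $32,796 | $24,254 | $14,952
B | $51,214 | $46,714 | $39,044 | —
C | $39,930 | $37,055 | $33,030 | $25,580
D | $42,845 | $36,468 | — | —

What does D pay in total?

All unit-bids, highest first — top 7: 51,214 (B-1), 46,714 (B-2), 42,845 (D-1), 39,930 (C-1), 39,786 (A-1), 39,044 (B-3), 37,055 (C-2)
Next rejected bid: $36,468 (not a price — pay-as-bid).
D's winning unit-bids: 42,845 = $42,845.

D pays $42,845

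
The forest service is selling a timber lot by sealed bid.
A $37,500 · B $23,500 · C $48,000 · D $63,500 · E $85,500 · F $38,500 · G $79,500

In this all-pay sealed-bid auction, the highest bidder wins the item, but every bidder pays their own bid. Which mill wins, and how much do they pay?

Bids in order: 85,500 (E) > 79,500 (G) > 63,500 (D) > 48,000 (C) > 38,500 (F) > 37,500 (A) > …
E wins with the top bid; all bids are sunk regardless.

E pays $85,500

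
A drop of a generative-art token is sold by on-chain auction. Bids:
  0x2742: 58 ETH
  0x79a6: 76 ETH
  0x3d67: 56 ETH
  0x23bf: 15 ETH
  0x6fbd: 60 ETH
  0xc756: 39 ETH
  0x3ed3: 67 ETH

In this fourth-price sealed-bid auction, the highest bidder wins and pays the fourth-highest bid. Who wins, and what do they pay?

0x79a6 pays 58 ETH

Bids ranked: 76 (0x79a6) > 67 (0x3ed3) > 60 (0x6fbd) > 58 (0x2742) > 56 (0x3d67) > 39 (0xc756) > …
0x79a6 is highest; pays the fourth-highest bid, 58 ETH.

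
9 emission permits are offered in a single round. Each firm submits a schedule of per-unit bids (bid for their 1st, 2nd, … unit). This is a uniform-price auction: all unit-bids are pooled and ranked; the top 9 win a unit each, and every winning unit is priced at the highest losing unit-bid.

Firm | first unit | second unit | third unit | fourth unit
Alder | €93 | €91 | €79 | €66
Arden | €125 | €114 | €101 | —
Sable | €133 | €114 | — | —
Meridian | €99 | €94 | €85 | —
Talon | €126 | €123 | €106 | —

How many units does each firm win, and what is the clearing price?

Merging the schedules and taking the best 9: 133 (Sable-1), 126 (Talon-1), 125 (Arden-1), 123 (Talon-2), 114 (Arden-2), 114 (Sable-2), 106 (Talon-3), 101 (Arden-3), 99 (Meridian-1)
The (k+1)-th unit-bid is €94.
Allocation: Arden 3, Meridian 1, Sable 2, Talon 3.

Arden 3, Meridian 1, Sable 2, Talon 3; clearing price €94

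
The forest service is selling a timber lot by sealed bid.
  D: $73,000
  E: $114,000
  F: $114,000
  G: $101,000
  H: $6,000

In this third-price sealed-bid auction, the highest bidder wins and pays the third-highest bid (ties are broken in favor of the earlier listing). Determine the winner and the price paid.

Bids ranked: 114,000 (E) > 114,000 (F) > 101,000 (G) > 73,000 (D) > 6,000 (H)
Tie at $114,000 → E wins by tie-break.
E wins; payment is bid #3 in the ranking = $101,000.

E pays $101,000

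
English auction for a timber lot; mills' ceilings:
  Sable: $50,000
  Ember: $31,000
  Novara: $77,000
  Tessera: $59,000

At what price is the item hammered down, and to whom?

Novara wins at $59,000

Ascending (English) auction: the price rises until one bidder remains; the winner pays the price at which the last rival dropped out.
Sorting limits: 77,000 (Novara) > 59,000 (Tessera) > 50,000 (Sable) > 31,000 (Ember)
Bidding ends when Tessera exits at $59,000; Novara takes it.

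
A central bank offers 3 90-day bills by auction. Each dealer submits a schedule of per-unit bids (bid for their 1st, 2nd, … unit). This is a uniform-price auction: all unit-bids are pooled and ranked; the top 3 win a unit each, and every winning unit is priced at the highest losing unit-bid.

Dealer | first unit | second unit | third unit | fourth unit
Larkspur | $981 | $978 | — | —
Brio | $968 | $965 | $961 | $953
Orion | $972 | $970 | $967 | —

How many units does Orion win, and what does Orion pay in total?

Merging the schedules and taking the best 3: 981 (Larkspur-1), 978 (Larkspur-2), 972 (Orion-1)
The (k+1)-th unit-bid is $970.
Orion wins 1 unit(s) at $970 each.

Orion: 1 unit, pays $970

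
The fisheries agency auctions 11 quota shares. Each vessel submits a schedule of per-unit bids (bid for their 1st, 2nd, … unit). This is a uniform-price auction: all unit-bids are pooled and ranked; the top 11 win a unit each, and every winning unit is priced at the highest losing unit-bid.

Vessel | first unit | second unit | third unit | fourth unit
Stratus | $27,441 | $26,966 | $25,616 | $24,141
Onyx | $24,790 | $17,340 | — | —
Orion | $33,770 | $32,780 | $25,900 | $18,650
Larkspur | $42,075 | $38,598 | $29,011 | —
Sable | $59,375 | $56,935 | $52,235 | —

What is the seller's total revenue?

Merging the schedules and taking the best 11: 59,375 (Sable-1), 56,935 (Sable-2), 52,235 (Sable-3), 42,075 (Larkspur-1), 38,598 (Larkspur-2), 33,770 (Orion-1), 32,780 (Orion-2), 29,011 (Larkspur-3), 27,441 (Stratus-1), 26,966 (Stratus-2), 25,900 (Orion-3)
The (k+1)-th unit-bid is $25,616.
Allocation: Larkspur 3, Orion 3, Sable 3, Stratus 2. Every unit priced at $25,616.
Revenue = 11 × 25,616 = $281,776.

Total revenue: $281,776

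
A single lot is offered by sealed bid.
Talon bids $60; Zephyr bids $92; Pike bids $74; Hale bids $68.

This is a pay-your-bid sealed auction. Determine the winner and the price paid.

Zephyr pays $92

Sorting bids: 92 (Zephyr) > 74 (Pike) > 68 (Hale) > 60 (Talon)
Zephyr has the highest bid and pays exactly that: $92.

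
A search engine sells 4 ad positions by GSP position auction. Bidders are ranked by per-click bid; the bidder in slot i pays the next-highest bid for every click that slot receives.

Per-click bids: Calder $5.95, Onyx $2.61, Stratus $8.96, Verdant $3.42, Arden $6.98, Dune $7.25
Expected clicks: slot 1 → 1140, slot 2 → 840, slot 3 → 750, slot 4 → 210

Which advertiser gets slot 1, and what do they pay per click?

Sorting advertisers: $8.96 (Stratus) > $7.25 (Dune) > $6.98 (Arden) > $5.95 (Calder) > $3.42 (Verdant) > …
Slot 1 goes to the first-ranked bidder, Stratus, who pays the next bid down: $7.25/click.

Stratus; $7.25 per click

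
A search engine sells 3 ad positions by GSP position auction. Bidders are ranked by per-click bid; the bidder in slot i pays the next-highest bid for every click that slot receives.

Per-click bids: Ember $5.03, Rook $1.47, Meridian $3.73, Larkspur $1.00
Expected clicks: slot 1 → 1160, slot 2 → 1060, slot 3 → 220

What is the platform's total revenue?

Total revenue: $6105.00

Sorting advertisers: $5.03 (Ember) > $3.73 (Meridian) > $1.47 (Rook) > $1.00 (Larkspur)
Slot 1: Ember pays $3.73 × 1160 = $4326.80
Slot 2: Meridian pays $1.47 × 1060 = $1558.20
Slot 3: Rook pays $1.00 × 220 = $220.00
Total = $6105.00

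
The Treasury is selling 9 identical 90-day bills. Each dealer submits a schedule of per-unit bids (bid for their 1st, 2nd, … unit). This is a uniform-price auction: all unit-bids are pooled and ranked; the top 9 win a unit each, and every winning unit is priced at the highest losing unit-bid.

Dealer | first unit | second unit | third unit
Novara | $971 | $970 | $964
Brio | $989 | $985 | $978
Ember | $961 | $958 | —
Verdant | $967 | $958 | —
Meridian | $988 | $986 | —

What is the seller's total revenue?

Pooled unit-bids ranked (top 9): 989 (Brio-1), 988 (Meridian-1), 986 (Meridian-2), 985 (Brio-2), 978 (Brio-3), 971 (Novara-1), 970 (Novara-2), 967 (Verdant-1), 964 (Novara-3)
The (k+1)-th unit-bid is $961.
Allocation: Brio 3, Meridian 2, Novara 3, Verdant 1. Every unit priced at $961.
Revenue = 9 × 961 = $8,649.

Total revenue: $8,649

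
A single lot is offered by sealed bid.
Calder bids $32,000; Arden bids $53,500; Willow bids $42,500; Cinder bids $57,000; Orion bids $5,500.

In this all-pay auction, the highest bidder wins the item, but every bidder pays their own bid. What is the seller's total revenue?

Total revenue: $190,500

Bids ranked: 57,000 (Cinder) > 53,500 (Arden) > 42,500 (Willow) > 32,000 (Calder) > 5,500 (Orion)
Cinder wins with the top bid; all bids are sunk regardless.
Every bidder forfeits their bid regardless of winning.
Revenue = 32,000 + 53,500 + 42,500 + 57,000 + 5,500 = $190,500.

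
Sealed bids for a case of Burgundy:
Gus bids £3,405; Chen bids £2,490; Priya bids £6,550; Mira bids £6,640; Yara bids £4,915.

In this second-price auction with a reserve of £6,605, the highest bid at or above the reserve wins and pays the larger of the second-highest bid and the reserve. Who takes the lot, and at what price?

Second-price auction with a reserve of £6,605: the highest bid at or above the reserve wins and pays the larger of the second-highest bid and the reserve.
Bids in order: 6,640 (Mira) > 6,550 (Priya) > 4,915 (Yara) > 3,405 (Gus) > 2,490 (Chen)
Highest eligible bid: Mira at £6,640.
Second-highest bid £6,550 is below the reserve £6,605, so the reserve binds → payment £6,605.

Mira pays £6,605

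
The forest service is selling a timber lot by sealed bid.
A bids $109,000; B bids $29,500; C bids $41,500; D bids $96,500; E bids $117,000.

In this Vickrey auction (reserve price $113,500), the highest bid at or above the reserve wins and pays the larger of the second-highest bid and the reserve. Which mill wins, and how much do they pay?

Bids ranked: 117,000 (E) > 109,000 (A) > 96,500 (D) > 41,500 (C) > 29,500 (B)
E has the top bid at or above the reserve ($117,000).
Second-highest bid $109,000 is below the reserve $113,500, so the reserve binds → payment $113,500.

E pays $113,500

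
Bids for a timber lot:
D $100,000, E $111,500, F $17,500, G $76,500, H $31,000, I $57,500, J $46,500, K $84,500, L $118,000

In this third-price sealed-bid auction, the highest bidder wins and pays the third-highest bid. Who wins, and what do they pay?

Sorting bids: 118,000 (L) > 111,500 (E) > 100,000 (D) > 84,500 (K) > 76,500 (G) > 57,500 (I) > …
L is highest; pays the third-highest bid, $100,000.

L pays $100,000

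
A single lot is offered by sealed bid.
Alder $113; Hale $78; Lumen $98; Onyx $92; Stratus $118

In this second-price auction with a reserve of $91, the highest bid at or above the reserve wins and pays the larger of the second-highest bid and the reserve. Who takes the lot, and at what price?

Stratus pays $113

Bids ranked: 118 (Stratus) > 113 (Alder) > 98 (Lumen) > 92 (Onyx) > 78 (Hale)
Highest eligible bid: Stratus at $118.
max(second-highest $113, reserve $91) = $113; the reserve does not bind.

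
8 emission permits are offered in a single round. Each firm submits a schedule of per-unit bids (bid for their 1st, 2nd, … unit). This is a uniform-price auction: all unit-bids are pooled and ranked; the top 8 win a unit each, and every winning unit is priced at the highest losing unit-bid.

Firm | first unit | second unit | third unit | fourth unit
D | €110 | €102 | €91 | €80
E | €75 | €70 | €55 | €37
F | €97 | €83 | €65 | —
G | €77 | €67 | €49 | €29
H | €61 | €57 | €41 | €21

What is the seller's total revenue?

Merging the schedules and taking the best 8: 110 (D-1), 102 (D-2), 97 (F-1), 91 (D-3), 83 (F-2), 80 (D-4), 77 (G-1), 75 (E-1)
First bid not allocated: €70.
Allocation: D 4, E 1, F 2, G 1. Every unit priced at €70.
Revenue = 8 × 70 = €560.

Total revenue: €560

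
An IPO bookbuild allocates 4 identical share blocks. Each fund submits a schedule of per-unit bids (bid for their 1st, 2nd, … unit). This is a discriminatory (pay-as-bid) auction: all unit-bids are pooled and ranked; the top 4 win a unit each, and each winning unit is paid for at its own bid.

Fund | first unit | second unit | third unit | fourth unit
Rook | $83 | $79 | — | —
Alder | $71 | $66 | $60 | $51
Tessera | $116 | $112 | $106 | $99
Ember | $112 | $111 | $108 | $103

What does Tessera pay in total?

Pooled unit-bids ranked (top 4): 116 (Tessera-1), 112 (Tessera-2), 112 (Ember-1), 111 (Ember-2)
Next rejected bid: $108 (not a price — pay-as-bid).
Tessera's winning unit-bids: 116 + 112 = $228.

Tessera pays $228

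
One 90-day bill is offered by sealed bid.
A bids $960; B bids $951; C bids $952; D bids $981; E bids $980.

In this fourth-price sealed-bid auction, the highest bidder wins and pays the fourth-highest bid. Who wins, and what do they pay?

D pays $952

Bids in order: 981 (D) > 980 (E) > 960 (A) > 952 (C) > 951 (B)
D is highest; pays the fourth-highest bid, $952.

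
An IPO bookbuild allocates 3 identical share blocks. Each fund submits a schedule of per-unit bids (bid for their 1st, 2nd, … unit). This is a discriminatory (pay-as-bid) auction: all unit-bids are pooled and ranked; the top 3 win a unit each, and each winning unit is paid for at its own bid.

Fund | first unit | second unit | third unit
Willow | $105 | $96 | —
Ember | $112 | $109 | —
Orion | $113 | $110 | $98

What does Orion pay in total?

All unit-bids, highest first — top 3: 113 (Orion-1), 112 (Ember-1), 110 (Orion-2)
Next rejected bid: $109 (not a price — pay-as-bid).
Orion's winning unit-bids: 113 + 110 = $223.

Orion pays $223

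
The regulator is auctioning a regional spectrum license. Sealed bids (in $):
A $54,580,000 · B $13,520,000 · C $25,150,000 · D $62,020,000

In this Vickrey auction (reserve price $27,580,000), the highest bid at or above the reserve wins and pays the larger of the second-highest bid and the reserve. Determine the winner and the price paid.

D pays $54,580,000

Bids in order: 62,020,000 (D) > 54,580,000 (A) > 25,150,000 (C) > 13,520,000 (B)
D has the top bid at or above the reserve ($62,020,000).
Second-highest bid $54,580,000 exceeds the reserve $27,580,000 → payment $54,580,000.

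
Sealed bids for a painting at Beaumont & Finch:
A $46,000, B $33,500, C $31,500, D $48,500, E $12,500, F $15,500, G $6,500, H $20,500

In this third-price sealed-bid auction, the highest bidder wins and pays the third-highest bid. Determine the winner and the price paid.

Bids ranked: 48,500 (D) > 46,000 (A) > 33,500 (B) > 31,500 (C) > 20,500 (H) > 15,500 (F) > …
D wins; payment is bid #3 in the ranking = $33,500.

D pays $33,500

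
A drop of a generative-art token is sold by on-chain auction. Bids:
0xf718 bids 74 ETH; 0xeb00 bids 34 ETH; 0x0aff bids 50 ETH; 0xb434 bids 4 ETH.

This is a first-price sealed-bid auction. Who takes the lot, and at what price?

0xf718 pays 74 ETH

Bids ranked: 74 (0xf718) > 50 (0x0aff) > 34 (0xeb00) > 4 (0xb434)
0xf718 is highest → pays own bid, 74 ETH.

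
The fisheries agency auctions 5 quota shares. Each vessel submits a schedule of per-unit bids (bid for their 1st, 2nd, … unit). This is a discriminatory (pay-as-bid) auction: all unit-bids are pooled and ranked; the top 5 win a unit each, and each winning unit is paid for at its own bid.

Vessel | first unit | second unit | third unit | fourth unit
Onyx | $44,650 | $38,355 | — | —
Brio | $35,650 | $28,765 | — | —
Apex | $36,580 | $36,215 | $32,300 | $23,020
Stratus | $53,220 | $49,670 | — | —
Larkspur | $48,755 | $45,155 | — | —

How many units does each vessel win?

Larkspur 2, Onyx 1, Stratus 2

Merging the schedules and taking the best 5: 53,220 (Stratus-1), 49,670 (Stratus-2), 48,755 (Larkspur-1), 45,155 (Larkspur-2), 44,650 (Onyx-1)
Next rejected bid: $38,355 (not a price — pay-as-bid).
Allocation: Larkspur 2, Onyx 1, Stratus 2.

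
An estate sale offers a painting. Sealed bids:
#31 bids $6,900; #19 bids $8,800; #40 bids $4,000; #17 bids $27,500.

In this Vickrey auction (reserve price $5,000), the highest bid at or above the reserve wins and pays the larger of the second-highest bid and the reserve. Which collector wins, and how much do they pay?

#17 pays $8,800

Bids ranked: 27,500 (#17) > 8,800 (#19) > 6,900 (#31) > 4,000 (#40)
#17 has the top bid at or above the reserve ($27,500).
max(second-highest $8,800, reserve $5,000) = $8,800; the reserve does not bind.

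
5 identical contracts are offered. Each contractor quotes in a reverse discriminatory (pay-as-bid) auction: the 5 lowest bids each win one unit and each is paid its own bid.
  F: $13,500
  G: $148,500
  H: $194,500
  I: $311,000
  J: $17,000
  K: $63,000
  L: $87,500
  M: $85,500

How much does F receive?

Ordering the bids: 13,500 (F), 17,000 (J), 63,000 (K), 85,500 (M), 87,500 (L), 148,500 (G), 194,500 (H), …
Lowest 5: F, J, K, M, L.
F wins → own bid $13,500.

F is paid $13,500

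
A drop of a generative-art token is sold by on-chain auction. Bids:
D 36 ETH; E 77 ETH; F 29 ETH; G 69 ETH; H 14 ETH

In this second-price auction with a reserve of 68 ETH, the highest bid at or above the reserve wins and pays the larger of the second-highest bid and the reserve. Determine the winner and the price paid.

E pays 69 ETH

Second-price auction with a reserve of 68 ETH: the highest bid at or above the reserve wins and pays the larger of the second-highest bid and the reserve.
Sorting bids: 77 (E) > 69 (G) > 36 (D) > 29 (F) > 14 (H)
Highest eligible bid: E at 77 ETH.
Second-highest bid 69 ETH exceeds the reserve 68 ETH → payment 69 ETH.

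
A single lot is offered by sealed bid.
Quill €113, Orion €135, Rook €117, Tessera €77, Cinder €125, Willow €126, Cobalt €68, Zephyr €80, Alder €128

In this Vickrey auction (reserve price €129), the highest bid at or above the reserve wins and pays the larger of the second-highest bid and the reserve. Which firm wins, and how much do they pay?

Orion pays €129

Bids in order: 135 (Orion) > 128 (Alder) > 126 (Willow) > 125 (Cinder) > 117 (Rook) > 113 (Quill) > …
Highest eligible bid: Orion at €135.
max(second-highest €128, reserve €129) = €129.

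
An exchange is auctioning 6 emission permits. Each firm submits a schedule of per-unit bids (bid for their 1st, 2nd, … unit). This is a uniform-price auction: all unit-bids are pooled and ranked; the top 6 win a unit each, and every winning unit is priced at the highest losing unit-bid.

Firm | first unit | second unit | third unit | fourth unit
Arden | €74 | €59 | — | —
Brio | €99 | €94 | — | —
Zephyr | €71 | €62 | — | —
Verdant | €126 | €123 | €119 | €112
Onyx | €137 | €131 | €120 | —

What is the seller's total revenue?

Pooled unit-bids ranked (top 6): 137 (Onyx-1), 131 (Onyx-2), 126 (Verdant-1), 123 (Verdant-2), 120 (Onyx-3), 119 (Verdant-3)
The (k+1)-th unit-bid is €112.
Allocation: Onyx 3, Verdant 3. Every unit priced at €112.
Revenue = 6 × 112 = €672.

Total revenue: €672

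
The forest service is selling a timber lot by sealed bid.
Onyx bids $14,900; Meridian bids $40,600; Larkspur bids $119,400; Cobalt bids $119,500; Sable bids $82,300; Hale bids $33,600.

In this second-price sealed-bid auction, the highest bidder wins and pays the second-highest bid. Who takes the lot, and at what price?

Bids ranked: 119,500 (Cobalt) > 119,400 (Larkspur) > 82,300 (Sable) > 40,600 (Meridian) > 33,600 (Hale) > 14,900 (Onyx)
Cobalt is highest; pays the second-highest bid, $119,400.

Cobalt pays $119,400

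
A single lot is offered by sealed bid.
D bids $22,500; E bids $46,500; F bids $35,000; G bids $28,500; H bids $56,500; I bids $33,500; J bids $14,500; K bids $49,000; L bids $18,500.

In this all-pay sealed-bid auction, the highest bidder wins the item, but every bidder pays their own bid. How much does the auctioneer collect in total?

Total revenue: $304,500

Rule: the highest bidder wins the item, but every bidder pays their own bid.
Bids ranked: 56,500 (H) > 49,000 (K) > 46,500 (E) > 35,000 (F) > 33,500 (I) > 28,500 (G) > …
H wins with the top bid; all bids are sunk regardless.
Every bidder forfeits their bid regardless of winning.
Revenue = 22,500 + 46,500 + 35,000 + 28,500 + 56,500 + 33,500 + 14,500 + 49,000 + 18,500 = $304,500.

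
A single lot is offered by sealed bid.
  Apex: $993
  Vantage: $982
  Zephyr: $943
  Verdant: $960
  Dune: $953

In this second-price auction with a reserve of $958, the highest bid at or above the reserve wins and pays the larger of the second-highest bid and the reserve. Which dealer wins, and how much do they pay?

Bids ranked: 993 (Apex) > 982 (Vantage) > 960 (Verdant) > 953 (Dune) > 943 (Zephyr)
Highest eligible bid: Apex at $993.
max(second-highest $982, reserve $958) = $982; the reserve does not bind.

Apex pays $982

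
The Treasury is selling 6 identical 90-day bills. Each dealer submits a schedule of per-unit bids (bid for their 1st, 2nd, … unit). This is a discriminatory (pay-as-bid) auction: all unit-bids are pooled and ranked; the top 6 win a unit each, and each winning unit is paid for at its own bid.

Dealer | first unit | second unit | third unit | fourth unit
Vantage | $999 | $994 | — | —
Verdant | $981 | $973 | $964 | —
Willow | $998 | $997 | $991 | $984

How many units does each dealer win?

All unit-bids, highest first — top 6: 999 (Vantage-1), 998 (Willow-1), 997 (Willow-2), 994 (Vantage-2), 991 (Willow-3), 984 (Willow-4)
Next rejected bid: $981 (not a price — pay-as-bid).
Allocation: Vantage 2, Willow 4.

Vantage 2, Willow 4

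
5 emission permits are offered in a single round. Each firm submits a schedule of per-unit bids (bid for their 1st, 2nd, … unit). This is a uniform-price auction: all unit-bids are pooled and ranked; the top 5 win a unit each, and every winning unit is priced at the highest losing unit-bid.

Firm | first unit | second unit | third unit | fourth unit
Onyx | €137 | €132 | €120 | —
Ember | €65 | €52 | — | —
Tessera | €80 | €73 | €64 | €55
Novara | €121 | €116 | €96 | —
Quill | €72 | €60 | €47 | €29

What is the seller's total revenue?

Pooled unit-bids ranked (top 5): 137 (Onyx-1), 132 (Onyx-2), 121 (Novara-1), 120 (Onyx-3), 116 (Novara-2)
Highest rejected unit-bid = €96.
Allocation: Novara 2, Onyx 3. Every unit priced at €96.
Revenue = 5 × 96 = €480.

Total revenue: €480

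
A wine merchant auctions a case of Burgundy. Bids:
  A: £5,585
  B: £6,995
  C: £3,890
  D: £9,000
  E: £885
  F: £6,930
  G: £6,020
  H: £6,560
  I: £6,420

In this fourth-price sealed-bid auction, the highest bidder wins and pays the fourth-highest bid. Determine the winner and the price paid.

Sorting bids: 9,000 (D) > 6,995 (B) > 6,930 (F) > 6,560 (H) > 6,420 (I) > 6,020 (G) > …
D wins; payment is bid #4 in the ranking = £6,560.

D pays £6,560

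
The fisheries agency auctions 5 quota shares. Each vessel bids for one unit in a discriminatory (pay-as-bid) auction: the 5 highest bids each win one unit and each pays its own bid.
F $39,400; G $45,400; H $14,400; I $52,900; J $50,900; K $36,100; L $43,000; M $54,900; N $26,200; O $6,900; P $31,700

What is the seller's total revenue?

Bids ranked high→low: 54,900 (M), 52,900 (I), 50,900 (J), 45,400 (G), 43,000 (L), 39,400 (F), 36,100 (K), …
Top 5: M, I, J, G, L.
Total revenue = 54,900 + 52,900 + 50,900 + 45,400 + 43,000 = $247,100.

Total revenue: $247,100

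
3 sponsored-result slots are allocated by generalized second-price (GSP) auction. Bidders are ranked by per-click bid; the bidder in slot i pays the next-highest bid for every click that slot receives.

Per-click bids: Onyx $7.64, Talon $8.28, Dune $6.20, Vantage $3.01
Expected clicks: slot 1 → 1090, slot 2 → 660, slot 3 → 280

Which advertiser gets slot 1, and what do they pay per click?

Talon; $7.64 per click

Sorting advertisers: $8.28 (Talon) > $7.64 (Onyx) > $6.20 (Dune) > $3.01 (Vantage)
Slot 1 goes to the first-ranked bidder, Talon, who pays the next bid down: $7.64/click.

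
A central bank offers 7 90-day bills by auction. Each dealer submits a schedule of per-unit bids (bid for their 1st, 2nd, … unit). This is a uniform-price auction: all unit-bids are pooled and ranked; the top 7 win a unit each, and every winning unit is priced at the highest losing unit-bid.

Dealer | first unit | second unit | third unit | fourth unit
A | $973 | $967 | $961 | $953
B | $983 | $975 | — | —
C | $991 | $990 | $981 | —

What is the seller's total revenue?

All unit-bids, highest first — top 7: 991 (C-1), 990 (C-2), 983 (B-1), 981 (C-3), 975 (B-2), 973 (A-1), 967 (A-2)
Highest rejected unit-bid = $961.
Allocation: A 2, B 2, C 3. Every unit priced at $961.
Revenue = 7 × 961 = $6,727.

Total revenue: $6,727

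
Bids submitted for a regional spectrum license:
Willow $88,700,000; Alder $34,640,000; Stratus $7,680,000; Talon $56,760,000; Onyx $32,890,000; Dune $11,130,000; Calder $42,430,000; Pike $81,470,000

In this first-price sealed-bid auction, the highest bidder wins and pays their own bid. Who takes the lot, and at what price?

Willow pays $88,700,000

Bids ranked: 88,700,000 (Willow) > 81,470,000 (Pike) > 56,760,000 (Talon) > 42,430,000 (Calder) > 34,640,000 (Alder) > 32,890,000 (Onyx) > …
Willow has the highest bid and pays exactly that: $88,700,000.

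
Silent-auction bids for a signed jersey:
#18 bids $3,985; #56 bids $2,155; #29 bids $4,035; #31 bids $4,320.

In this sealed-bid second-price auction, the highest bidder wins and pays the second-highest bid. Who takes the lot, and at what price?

#31 pays $4,035

Rule: the highest bidder wins and pays the second-highest bid.
Sorting bids: 4,320 (#31) > 4,035 (#29) > 3,985 (#18) > 2,155 (#56)
Second-price: #31 pays #29's bid of $4,035.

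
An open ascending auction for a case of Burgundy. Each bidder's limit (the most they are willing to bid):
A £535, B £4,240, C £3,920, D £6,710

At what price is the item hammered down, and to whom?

D wins at £4,240

Limits in order: 6,710 (D) > 4,240 (B) > 3,920 (C) > 535 (A)
Once the price passes £4,240, only D is left; the hammer falls at B's limit of £4,240.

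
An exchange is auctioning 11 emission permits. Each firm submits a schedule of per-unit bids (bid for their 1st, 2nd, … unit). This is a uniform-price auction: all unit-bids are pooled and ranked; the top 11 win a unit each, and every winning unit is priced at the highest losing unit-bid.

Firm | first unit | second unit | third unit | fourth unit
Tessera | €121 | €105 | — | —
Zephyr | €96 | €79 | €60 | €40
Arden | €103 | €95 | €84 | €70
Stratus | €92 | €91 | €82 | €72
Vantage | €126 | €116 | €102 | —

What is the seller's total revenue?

All unit-bids, highest first — top 11: 126 (Vantage-1), 121 (Tessera-1), 116 (Vantage-2), 105 (Tessera-2), 103 (Arden-1), 102 (Vantage-3), 96 (Zephyr-1), 95 (Arden-2), 92 (Stratus-1), 91 (Stratus-2), 84 (Arden-3)
The (k+1)-th unit-bid is €82.
Allocation: Arden 3, Stratus 2, Tessera 2, Vantage 3, Zephyr 1. Every unit priced at €82.
Revenue = 11 × 82 = €902.

Total revenue: €902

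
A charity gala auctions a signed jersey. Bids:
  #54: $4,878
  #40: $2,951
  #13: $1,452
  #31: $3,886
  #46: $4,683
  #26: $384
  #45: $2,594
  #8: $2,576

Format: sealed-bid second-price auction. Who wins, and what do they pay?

#54 pays $4,683

Bids in order: 4,878 (#54) > 4,683 (#46) > 3,886 (#31) > 2,951 (#40) > 2,594 (#45) > 2,576 (#8) > …
#54 is highest; pays the second-highest bid, $4,683.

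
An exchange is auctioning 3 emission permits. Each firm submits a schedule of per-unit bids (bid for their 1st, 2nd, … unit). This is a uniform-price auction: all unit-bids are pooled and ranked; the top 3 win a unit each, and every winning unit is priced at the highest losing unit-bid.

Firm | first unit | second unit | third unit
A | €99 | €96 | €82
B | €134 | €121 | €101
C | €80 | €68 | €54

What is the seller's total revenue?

Pooled unit-bids ranked (top 3): 134 (B-1), 121 (B-2), 101 (B-3)
Highest rejected unit-bid = €99.
Allocation: B 3. Every unit priced at €99.
Revenue = 3 × 99 = €297.

Total revenue: €297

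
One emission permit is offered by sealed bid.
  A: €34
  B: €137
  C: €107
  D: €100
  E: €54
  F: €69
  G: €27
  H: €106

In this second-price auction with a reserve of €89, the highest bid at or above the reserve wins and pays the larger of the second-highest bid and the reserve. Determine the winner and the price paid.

Bids in order: 137 (B) > 107 (C) > 106 (H) > 100 (D) > 69 (F) > 54 (E) > …
B has the top bid at or above the reserve (€137).
max(second-highest €107, reserve €89) = €107; the reserve does not bind.

B pays €107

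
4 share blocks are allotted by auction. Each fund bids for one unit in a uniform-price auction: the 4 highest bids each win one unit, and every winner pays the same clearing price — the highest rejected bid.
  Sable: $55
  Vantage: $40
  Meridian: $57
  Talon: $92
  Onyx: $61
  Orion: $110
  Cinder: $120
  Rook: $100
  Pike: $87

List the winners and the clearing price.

Sorting: 120 (Cinder), 110 (Orion), 100 (Rook), 92 (Talon), 87 (Pike), 61 (Onyx), …
Top 4: Cinder, Orion, Rook, Talon.
Highest unsuccessful bid: $87 → clearing price.

Cinder, Orion, Rook, Talon; each pays $87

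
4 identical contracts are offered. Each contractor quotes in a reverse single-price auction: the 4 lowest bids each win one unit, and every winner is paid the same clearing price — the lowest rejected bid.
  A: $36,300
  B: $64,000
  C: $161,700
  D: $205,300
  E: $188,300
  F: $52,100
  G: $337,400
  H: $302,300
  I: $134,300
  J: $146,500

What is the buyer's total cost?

Total cost: $586,000

Bids ranked low→high: 36,300 (A), 52,100 (F), 64,000 (B), 134,300 (I), 146,500 (J), 161,700 (C), …
The 4 lowest are A, F, B, I.
First losing bid is J's $146,500, which sets the uniform price.
Total cost = 4 × $146,500 = $586,000.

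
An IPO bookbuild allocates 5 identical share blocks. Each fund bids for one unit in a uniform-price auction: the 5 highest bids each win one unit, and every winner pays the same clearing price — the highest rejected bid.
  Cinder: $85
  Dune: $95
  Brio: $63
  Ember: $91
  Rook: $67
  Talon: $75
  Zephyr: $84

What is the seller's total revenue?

Ordering the bids: 95 (Dune), 91 (Ember), 85 (Cinder), 84 (Zephyr), 75 (Talon), 67 (Rook), 63 (Brio)
Top 5: Dune, Ember, Cinder, Zephyr, Talon.
Highest unsuccessful bid: $67 → clearing price.
Total revenue = 5 × $67 = $335.

Total revenue: $335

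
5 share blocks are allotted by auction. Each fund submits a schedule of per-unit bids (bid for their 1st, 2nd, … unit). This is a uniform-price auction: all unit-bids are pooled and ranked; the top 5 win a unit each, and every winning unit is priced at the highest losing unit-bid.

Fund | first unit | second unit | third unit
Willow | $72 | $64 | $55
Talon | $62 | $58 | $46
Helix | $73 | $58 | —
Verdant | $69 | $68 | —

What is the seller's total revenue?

All unit-bids, highest first — top 5: 73 (Helix-1), 72 (Willow-1), 69 (Verdant-1), 68 (Verdant-2), 64 (Willow-2)
Highest rejected unit-bid = $62.
Allocation: Helix 1, Verdant 2, Willow 2. Every unit priced at $62.
Revenue = 5 × 62 = $310.

Total revenue: $310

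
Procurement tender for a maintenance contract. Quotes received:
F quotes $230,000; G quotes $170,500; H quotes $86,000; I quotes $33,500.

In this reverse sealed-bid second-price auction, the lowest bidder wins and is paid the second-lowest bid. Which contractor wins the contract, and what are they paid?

Sorting bids: 33,500 (I) < 86,000 (H) < 170,500 (G) < 230,000 (F)
I wins with the lowest bid; price is set by the runner-up at $86,000.

I is paid $86,000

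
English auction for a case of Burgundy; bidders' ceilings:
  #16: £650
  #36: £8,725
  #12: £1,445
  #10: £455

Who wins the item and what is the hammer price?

Rule: the price rises until one bidder remains; the winner pays the price at which the last rival dropped out.
Sorting limits: 8,725 (#36) > 1,445 (#12) > 650 (#16) > 455 (#10)
Once the price passes £1,445, only #36 is left; the hammer falls at #12's limit of £1,445.

#36 wins at £1,445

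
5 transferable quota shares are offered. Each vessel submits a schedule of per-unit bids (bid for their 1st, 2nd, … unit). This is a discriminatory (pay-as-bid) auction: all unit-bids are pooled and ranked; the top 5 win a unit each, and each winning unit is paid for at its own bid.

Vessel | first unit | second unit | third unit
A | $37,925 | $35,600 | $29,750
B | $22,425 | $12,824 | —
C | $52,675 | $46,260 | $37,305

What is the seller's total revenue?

All unit-bids, highest first — top 5: 52,675 (C-1), 46,260 (C-2), 37,925 (A-1), 37,305 (C-3), 35,600 (A-2)
Next rejected bid: $29,750 (not a price — pay-as-bid).
Each winning unit pays its own bid.
Revenue = 52,675 + 46,260 + 37,925 + 37,305 + 35,600 = $209,765.

Total revenue: $209,765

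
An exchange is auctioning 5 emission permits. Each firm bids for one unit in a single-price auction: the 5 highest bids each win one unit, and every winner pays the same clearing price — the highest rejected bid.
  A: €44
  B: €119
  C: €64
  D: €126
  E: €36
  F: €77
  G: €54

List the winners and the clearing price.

D, B, F, C, G; each pays €44

Sorting: 126 (D), 119 (B), 77 (F), 64 (C), 54 (G), 44 (A), 36 (E)
Top 5: D, B, F, C, G.
Highest unsuccessful bid: €44 → clearing price.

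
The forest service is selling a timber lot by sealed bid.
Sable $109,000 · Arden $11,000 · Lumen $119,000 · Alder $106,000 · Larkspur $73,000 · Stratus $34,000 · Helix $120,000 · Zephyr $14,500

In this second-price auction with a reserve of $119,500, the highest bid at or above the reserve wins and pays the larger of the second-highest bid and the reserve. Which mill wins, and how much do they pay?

Helix pays $119,500

Rule: the highest bid at or above the reserve wins and pays the larger of the second-highest bid and the reserve.
Bids ranked: 120,000 (Helix) > 119,000 (Lumen) > 109,000 (Sable) > 106,000 (Alder) > 73,000 (Larkspur) > 34,000 (Stratus) > …
Helix has the top bid at or above the reserve ($120,000).
max(second-highest $119,000, reserve $119,500) = $119,500.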